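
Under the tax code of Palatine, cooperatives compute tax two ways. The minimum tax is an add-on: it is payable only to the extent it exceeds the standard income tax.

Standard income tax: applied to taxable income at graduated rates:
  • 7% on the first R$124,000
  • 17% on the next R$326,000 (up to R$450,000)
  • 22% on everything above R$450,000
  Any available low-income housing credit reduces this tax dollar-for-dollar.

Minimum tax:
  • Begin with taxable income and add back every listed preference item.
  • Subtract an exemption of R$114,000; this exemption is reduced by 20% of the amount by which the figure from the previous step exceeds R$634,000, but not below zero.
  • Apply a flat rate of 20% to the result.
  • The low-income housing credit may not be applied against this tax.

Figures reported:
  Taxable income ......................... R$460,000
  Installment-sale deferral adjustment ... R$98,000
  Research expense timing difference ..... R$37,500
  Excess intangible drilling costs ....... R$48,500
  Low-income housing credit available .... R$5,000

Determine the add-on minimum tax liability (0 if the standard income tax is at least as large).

R$45,100

Standard income tax:
  R$124,000 × 7% = R$8,680
  R$326,000 × 17% = R$55,420
  R$10,000 × 22% = R$2,200
  → R$66,300
  Less low-income housing credit R$5,000 → R$61,300

Minimum tax:
  Adjusted income: R$460,000 + R$98,000 + R$37,500 + R$48,500 = R$644,000
  Exemption: R$114,000 − 20% × (R$644,000 − R$634,000) = R$114,000 − R$2,000 = R$112,000
  Base: R$644,000 − R$112,000 = R$532,000
  R$532,000 × 20% = R$106,400

Excess of minimum tax over standard income tax: R$106,400 − R$61,300 = R$45,100.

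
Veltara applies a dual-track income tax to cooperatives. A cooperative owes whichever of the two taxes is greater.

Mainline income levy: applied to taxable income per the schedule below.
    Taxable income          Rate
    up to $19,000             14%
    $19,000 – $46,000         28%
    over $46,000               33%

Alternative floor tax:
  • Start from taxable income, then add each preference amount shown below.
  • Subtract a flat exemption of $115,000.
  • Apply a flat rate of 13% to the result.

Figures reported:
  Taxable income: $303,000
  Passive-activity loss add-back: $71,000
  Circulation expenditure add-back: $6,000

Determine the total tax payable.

Alternative floor tax:
  Adjusted income: $303,000 + $71,000 + $6,000 = $380,000
  Less exemption $115,000 → base $265,000
  $265,000 × 13% = $34,450

Mainline income levy:
  $19,000 × 14% = $2,660
  $27,000 × 28% = $7,560
  $257,000 × 33% = $84,810
  → $95,030

$95,030 > $34,450, so the mainline income levy governs.

$95,030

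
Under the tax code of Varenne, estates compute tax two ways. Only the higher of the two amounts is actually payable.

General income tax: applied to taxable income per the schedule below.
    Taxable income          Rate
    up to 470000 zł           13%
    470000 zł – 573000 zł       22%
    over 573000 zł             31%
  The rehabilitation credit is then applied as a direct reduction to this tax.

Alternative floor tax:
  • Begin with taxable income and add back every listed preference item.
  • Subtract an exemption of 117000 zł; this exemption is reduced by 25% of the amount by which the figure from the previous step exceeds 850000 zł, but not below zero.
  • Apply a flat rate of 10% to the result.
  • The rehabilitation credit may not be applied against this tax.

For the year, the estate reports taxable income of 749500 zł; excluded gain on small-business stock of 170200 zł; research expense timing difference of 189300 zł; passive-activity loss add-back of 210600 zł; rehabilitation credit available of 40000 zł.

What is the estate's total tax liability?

131960 zł

General income tax:
  470000 zł × 13% = 61100 zł
  103000 zł × 22% = 22660 zł
  176500 zł × 31% = 54715 zł
  → 138475 zł
  Less rehabilitation credit 40000 zł → 98475 zł

Alternative floor tax:
  Adjusted income: 749500 zł + 170200 zł + 189300 zł + 210600 zł = 1319600 zł
  Exemption: 25% × (1319600 zł − 850000 zł) = 117400 zł ≥ 117000 zł, so the exemption is fully phased out
  Base: 1319600 zł − 0 zł = 1319600 zł
  1319600 zł × 10% = 131960 zł

131960 zł > 98475 zł, so the alternative floor tax is the binding amount.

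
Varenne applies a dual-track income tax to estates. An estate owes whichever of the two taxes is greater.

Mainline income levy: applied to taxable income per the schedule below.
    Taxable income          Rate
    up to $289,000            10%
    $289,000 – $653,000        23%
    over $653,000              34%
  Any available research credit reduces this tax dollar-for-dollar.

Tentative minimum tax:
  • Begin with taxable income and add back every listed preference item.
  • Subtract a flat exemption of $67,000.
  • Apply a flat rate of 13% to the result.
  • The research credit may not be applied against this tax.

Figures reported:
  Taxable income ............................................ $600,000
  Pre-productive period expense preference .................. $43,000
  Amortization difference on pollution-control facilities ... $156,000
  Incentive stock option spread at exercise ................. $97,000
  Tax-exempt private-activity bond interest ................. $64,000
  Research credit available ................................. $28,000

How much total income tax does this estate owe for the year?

$116,090

Tentative minimum tax:
  Adjusted income: $600,000 + $43,000 + $156,000 + $97,000 + $64,000 = $960,000
  Less exemption $67,000 → base $893,000
  $893,000 × 13% = $116,090

Mainline income levy:
  $289,000 × 10% = $28,900
  $311,000 × 23% = $71,530
  → $100,430
  Less research credit $28,000 → $72,430

$116,090 > $72,430, so the tentative minimum tax is the binding amount.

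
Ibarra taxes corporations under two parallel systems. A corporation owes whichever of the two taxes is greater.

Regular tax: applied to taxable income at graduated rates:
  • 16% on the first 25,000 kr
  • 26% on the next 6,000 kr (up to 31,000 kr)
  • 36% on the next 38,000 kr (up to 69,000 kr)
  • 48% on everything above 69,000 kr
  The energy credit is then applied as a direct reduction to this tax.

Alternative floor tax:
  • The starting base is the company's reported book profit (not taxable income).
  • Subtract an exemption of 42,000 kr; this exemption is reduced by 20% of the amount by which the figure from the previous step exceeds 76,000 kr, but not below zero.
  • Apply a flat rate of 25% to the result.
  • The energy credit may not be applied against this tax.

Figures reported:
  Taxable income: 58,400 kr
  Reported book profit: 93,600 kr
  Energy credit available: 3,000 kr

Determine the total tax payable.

13,780 kr

Regular tax:
  25,000 kr × 16% = 4,000 kr
  6,000 kr × 26% = 1,560 kr
  27,400 kr × 36% = 9,864 kr
  → 15,424 kr
  Less energy credit 3,000 kr → 12,424 kr

Alternative floor tax:
  Base (reported book profit): 93,600 kr
  Exemption: 42,000 kr − 20% × (93,600 kr − 76,000 kr) = 42,000 kr − 3,520 kr = 38,480 kr
  Base: 93,600 kr − 38,480 kr = 55,120 kr
  55,120 kr × 25% = 13,780 kr

13,780 kr > 12,424 kr, so the alternative floor tax is the binding amount.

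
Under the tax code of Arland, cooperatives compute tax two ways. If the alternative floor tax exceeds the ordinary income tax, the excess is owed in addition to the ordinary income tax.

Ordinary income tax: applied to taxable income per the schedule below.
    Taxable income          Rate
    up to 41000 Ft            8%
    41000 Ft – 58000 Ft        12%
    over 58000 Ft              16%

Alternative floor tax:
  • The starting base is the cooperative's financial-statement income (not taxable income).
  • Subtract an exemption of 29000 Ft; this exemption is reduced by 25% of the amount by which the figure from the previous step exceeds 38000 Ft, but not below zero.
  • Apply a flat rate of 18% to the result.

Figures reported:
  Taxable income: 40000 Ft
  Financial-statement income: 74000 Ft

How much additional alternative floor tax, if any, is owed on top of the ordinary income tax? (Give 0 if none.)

6520 Ft

Ordinary income tax:
  40000 Ft × 8% = 3200 Ft

Alternative floor tax:
  Base (financial-statement income): 74000 Ft
  Exemption: 29000 Ft − 25% × (74000 Ft − 38000 Ft) = 29000 Ft − 9000 Ft = 20000 Ft
  Base: 74000 Ft − 20000 Ft = 54000 Ft
  54000 Ft × 18% = 9720 Ft

Excess of alternative floor tax over ordinary income tax: 9720 Ft − 3200 Ft = 6520 Ft.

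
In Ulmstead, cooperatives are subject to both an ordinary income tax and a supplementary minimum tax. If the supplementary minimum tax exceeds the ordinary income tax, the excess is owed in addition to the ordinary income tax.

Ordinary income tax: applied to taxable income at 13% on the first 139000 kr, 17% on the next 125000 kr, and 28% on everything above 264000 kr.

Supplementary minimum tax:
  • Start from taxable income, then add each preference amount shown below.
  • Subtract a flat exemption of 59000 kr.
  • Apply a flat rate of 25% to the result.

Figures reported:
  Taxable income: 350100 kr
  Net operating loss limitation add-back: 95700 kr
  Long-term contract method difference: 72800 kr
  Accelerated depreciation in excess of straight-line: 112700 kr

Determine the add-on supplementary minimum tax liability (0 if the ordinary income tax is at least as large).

79647 kr

Ordinary income tax:
  139000 kr × 13% = 18070 kr
  125000 kr × 17% = 21250 kr
  86100 kr × 28% = 24108 kr
  → 63428 kr

Supplementary minimum tax:
  Adjusted income: 350100 kr + 95700 kr + 72800 kr + 112700 kr = 631300 kr
  Less exemption 59000 kr → base 572300 kr
  572300 kr × 25% = 143075 kr

Excess of supplementary minimum tax over ordinary income tax: 143075 kr − 63428 kr = 79647 kr.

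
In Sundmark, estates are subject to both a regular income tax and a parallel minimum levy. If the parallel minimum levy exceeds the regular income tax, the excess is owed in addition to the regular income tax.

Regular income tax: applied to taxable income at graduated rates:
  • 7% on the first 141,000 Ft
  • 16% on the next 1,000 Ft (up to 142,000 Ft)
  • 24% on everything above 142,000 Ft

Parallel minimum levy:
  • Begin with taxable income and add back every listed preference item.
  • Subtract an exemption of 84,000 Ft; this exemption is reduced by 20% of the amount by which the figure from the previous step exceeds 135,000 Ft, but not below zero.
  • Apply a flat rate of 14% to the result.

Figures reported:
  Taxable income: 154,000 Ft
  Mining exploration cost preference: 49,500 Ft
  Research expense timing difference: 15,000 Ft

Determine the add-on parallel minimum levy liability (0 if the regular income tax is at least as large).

8,258 Ft

Regular income tax:
  141,000 Ft × 7% = 9,870 Ft
  1,000 Ft × 16% = 160 Ft
  12,000 Ft × 24% = 2,880 Ft
  → 12,910 Ft

Parallel minimum levy:
  Adjusted income: 154,000 Ft + 49,500 Ft + 15,000 Ft = 218,500 Ft
  Exemption: 84,000 Ft − 20% × (218,500 Ft − 135,000 Ft) = 84,000 Ft − 16,700 Ft = 67,300 Ft
  Base: 218,500 Ft − 67,300 Ft = 151,200 Ft
  151,200 Ft × 14% = 21,168 Ft

Excess of parallel minimum levy over regular income tax: 21,168 Ft − 12,910 Ft = 8,258 Ft.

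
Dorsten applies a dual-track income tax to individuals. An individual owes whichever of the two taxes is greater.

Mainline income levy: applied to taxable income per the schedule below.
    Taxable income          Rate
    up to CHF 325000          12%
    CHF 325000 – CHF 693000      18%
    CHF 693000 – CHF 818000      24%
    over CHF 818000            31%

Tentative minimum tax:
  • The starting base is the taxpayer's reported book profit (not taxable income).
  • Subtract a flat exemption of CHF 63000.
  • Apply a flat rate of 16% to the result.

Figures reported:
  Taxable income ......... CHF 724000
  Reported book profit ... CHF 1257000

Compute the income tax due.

CHF 191040

Mainline income levy:
  CHF 325000 × 12% = CHF 39000
  CHF 368000 × 18% = CHF 66240
  CHF 31000 × 24% = CHF 7440
  → CHF 112680

Tentative minimum tax:
  Base (reported book profit): CHF 1257000
  Less exemption CHF 63000 → base CHF 1194000
  CHF 1194000 × 16% = CHF 191040

CHF 191040 > CHF 112680, so the tentative minimum tax is the binding amount.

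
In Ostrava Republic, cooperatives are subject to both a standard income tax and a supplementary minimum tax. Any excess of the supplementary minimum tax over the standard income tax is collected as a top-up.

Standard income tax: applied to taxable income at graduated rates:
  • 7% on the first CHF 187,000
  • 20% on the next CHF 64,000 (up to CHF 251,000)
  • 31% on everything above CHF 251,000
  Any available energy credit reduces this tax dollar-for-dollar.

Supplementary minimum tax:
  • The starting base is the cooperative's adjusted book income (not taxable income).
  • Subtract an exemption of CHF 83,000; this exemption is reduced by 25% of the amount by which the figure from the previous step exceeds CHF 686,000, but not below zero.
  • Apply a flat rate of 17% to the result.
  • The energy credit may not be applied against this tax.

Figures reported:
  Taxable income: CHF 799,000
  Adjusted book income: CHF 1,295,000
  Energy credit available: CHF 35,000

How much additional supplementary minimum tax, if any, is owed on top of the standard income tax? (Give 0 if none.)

CHF 59,380

Supplementary minimum tax:
  Base (adjusted book income): CHF 1,295,000
  Exemption: 25% × (CHF 1,295,000 − CHF 686,000) = CHF 152,250 ≥ CHF 83,000, so the exemption is fully phased out
  Base: CHF 1,295,000 − CHF 0 = CHF 1,295,000
  CHF 1,295,000 × 17% = CHF 220,150

Standard income tax:
  CHF 187,000 × 7% = CHF 13,090
  CHF 64,000 × 20% = CHF 12,800
  CHF 548,000 × 31% = CHF 169,880
  → CHF 195,770
  Less energy credit CHF 35,000 → CHF 160,770

Excess of supplementary minimum tax over standard income tax: CHF 220,150 − CHF 160,770 = CHF 59,380.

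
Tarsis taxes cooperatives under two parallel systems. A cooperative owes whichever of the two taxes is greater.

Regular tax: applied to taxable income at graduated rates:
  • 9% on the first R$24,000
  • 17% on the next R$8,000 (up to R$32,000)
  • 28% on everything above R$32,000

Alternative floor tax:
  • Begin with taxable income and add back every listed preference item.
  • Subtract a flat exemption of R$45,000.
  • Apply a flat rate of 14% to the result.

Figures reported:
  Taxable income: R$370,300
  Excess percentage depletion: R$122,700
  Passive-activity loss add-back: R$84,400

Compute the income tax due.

R$98,244

Regular tax:
  R$24,000 × 9% = R$2,160
  R$8,000 × 17% = R$1,360
  R$338,300 × 28% = R$94,724
  → R$98,244

Alternative floor tax:
  Adjusted income: R$370,300 + R$122,700 + R$84,400 = R$577,400
  Less exemption R$45,000 → base R$532,400
  R$532,400 × 14% = R$74,536

R$98,244 > R$74,536, so the regular tax governs.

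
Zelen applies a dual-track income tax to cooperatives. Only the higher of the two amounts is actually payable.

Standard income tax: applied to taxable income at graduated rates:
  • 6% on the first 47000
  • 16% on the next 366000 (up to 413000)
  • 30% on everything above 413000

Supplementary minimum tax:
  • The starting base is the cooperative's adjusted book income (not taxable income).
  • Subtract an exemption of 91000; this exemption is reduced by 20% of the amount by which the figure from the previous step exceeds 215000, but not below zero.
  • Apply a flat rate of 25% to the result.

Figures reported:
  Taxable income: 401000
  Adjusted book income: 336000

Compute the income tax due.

67300

Standard income tax:
  47000 × 6% = 2820
  354000 × 16% = 56640
  → 59460

Supplementary minimum tax:
  Base (adjusted book income): 336000
  Exemption: 91000 − 20% × (336000 − 215000) = 91000 − 24200 = 66800
  Base: 336000 − 66800 = 269200
  269200 × 25% = 67300

67300 > 59460, so the supplementary minimum tax is the binding amount.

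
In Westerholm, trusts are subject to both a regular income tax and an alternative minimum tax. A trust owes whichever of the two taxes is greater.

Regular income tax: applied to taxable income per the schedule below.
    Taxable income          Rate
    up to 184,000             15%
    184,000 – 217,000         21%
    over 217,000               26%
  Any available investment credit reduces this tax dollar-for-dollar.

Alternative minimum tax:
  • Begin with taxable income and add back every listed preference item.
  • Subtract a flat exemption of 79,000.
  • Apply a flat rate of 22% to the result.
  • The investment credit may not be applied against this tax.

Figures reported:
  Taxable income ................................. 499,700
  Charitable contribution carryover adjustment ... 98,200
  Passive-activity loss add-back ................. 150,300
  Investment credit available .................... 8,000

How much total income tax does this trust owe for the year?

Regular income tax:
  184,000 × 15% = 27,600
  33,000 × 21% = 6,930
  282,700 × 26% = 73,502
  → 108,032
  Less investment credit 8,000 → 100,032

Alternative minimum tax:
  Adjusted income: 499,700 + 98,200 + 150,300 = 748,200
  Less exemption 79,000 → base 669,200
  669,200 × 22% = 147,224

147,224 > 100,032, so the alternative minimum tax is the binding amount.

147,224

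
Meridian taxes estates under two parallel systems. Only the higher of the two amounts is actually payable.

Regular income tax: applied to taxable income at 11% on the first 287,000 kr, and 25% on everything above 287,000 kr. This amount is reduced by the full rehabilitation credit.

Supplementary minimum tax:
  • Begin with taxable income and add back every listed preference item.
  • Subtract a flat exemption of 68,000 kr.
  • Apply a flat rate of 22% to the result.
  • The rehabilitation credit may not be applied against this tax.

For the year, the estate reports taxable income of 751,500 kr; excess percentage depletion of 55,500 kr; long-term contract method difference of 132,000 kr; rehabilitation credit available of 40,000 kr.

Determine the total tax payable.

Regular income tax:
  287,000 kr × 11% = 31,570 kr
  464,500 kr × 25% = 116,125 kr
  → 147,695 kr
  Less rehabilitation credit 40,000 kr → 107,695 kr

Supplementary minimum tax:
  Adjusted income: 751,500 kr + 55,500 kr + 132,000 kr = 939,000 kr
  Less exemption 68,000 kr → base 871,000 kr
  871,000 kr × 22% = 191,620 kr

191,620 kr > 107,695 kr, so the supplementary minimum tax is the binding amount.

191,620 kr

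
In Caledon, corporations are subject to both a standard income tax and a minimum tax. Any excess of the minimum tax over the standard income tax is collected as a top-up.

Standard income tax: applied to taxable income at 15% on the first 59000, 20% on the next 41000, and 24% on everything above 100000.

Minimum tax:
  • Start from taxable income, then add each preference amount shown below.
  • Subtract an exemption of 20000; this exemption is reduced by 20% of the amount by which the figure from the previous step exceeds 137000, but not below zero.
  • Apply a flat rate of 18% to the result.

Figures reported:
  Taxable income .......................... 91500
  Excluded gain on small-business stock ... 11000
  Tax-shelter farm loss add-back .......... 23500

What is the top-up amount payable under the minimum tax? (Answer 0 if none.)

3730

Minimum tax:
  Adjusted income: 91500 + 11000 + 23500 = 126000
  Exemption: 126000 ≤ 137000, so full 20000 applies
  Base: 126000 − 20000 = 106000
  106000 × 18% = 19080

Standard income tax:
  59000 × 15% = 8850
  32500 × 20% = 6500
  → 15350

Excess of minimum tax over standard income tax: 19080 − 15350 = 3730.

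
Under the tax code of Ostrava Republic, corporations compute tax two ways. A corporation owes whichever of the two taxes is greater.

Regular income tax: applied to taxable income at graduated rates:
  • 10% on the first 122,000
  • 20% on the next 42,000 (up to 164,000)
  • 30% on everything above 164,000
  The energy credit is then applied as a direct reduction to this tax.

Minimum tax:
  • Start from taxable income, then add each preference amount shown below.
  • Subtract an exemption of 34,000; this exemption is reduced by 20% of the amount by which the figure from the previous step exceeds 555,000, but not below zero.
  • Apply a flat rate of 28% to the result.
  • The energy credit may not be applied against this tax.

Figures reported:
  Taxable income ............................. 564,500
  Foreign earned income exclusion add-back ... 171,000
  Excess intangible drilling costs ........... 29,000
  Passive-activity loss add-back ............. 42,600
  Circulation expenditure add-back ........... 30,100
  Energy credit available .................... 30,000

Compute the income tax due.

Minimum tax:
  Adjusted income: 564,500 + 171,000 + 29,000 + 42,600 + 30,100 = 837,200
  Exemption: 20% × (837,200 − 555,000) = 56,440 ≥ 34,000, so the exemption is fully phased out
  Base: 837,200 − 0 = 837,200
  837,200 × 28% = 234,416

Regular income tax:
  122,000 × 10% = 12,200
  42,000 × 20% = 8,400
  400,500 × 30% = 120,150
  → 140,750
  Less energy credit 30,000 → 110,750

234,416 > 110,750, so the minimum tax is the binding amount.

234,416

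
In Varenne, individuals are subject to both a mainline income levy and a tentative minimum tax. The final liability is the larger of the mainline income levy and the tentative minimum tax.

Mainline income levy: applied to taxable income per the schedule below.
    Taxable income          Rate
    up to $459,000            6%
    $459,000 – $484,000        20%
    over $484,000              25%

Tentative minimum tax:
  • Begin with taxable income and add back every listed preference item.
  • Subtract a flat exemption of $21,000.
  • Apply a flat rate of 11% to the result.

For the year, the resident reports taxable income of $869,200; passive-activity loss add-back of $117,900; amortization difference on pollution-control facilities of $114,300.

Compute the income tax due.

Tentative minimum tax:
  Adjusted income: $869,200 + $117,900 + $114,300 = $1,101,400
  Less exemption $21,000 → base $1,080,400
  $1,080,400 × 11% = $118,844

Mainline income levy:
  $459,000 × 6% = $27,540
  $25,000 × 20% = $5,000
  $385,200 × 25% = $96,300
  → $128,840

$128,840 > $118,844, so the mainline income levy governs.

$128,840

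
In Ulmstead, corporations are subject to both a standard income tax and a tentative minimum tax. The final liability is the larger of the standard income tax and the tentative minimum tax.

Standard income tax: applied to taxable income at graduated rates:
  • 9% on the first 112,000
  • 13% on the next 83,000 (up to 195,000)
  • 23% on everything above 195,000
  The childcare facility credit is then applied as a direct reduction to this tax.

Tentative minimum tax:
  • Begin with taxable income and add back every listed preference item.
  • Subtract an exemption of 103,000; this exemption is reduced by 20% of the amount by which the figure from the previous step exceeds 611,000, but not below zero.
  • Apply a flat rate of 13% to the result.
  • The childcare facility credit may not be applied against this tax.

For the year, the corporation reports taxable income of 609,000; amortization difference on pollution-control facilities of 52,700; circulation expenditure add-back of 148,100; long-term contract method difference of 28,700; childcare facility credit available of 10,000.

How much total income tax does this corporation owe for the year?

Standard income tax:
  112,000 × 9% = 10,080
  83,000 × 13% = 10,790
  414,000 × 23% = 95,220
  → 116,090
  Less childcare facility credit 10,000 → 106,090

Tentative minimum tax:
  Adjusted income: 609,000 + 52,700 + 148,100 + 28,700 = 838,500
  Exemption: 103,000 − 20% × (838,500 − 611,000) = 103,000 − 45,500 = 57,500
  Base: 838,500 − 57,500 = 781,000
  781,000 × 13% = 101,530

106,090 > 101,530, so the standard income tax governs.

106,090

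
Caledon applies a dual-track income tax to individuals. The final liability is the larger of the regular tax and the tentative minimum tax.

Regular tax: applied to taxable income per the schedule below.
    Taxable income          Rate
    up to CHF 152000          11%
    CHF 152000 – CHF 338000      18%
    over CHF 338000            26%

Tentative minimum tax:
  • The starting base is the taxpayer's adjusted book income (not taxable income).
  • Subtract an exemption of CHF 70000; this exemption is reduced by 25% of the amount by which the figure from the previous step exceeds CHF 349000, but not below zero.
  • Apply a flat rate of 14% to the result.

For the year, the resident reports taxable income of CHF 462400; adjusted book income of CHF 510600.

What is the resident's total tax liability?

CHF 82544

Regular tax:
  CHF 152000 × 11% = CHF 16720
  CHF 186000 × 18% = CHF 33480
  CHF 124400 × 26% = CHF 32344
  → CHF 82544

Tentative minimum tax:
  Base (adjusted book income): CHF 510600
  Exemption: CHF 70000 − 25% × (CHF 510600 − CHF 349000) = CHF 70000 − CHF 40400 = CHF 29600
  Base: CHF 510600 − CHF 29600 = CHF 481000
  CHF 481000 × 14% = CHF 67340

CHF 82544 > CHF 67340, so the regular tax governs.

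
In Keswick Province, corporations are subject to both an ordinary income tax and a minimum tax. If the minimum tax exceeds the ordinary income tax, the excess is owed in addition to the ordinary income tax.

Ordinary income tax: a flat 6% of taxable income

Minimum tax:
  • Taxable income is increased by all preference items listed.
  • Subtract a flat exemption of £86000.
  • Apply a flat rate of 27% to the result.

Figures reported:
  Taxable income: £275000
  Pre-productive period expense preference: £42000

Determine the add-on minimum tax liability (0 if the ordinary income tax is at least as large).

£45870

Ordinary income tax:
  £275000 × 6% = £16500

Minimum tax:
  Adjusted income: £275000 + £42000 = £317000
  Less exemption £86000 → base £231000
  £231000 × 27% = £62370

Excess of minimum tax over ordinary income tax: £62370 − £16500 = £45870.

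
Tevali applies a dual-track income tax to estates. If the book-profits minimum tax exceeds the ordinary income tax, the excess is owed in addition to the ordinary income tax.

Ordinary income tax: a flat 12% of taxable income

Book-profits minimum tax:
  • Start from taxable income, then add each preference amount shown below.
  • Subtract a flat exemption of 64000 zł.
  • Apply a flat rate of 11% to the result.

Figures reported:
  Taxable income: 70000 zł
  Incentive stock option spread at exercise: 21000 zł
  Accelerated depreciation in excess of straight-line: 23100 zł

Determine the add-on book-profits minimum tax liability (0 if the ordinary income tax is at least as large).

Book-profits minimum tax:
  Adjusted income: 70000 zł + 21000 zł + 23100 zł = 114100 zł
  Less exemption 64000 zł → base 50100 zł
  50100 zł × 11% = 5511 zł

Ordinary income tax:
  70000 zł × 12% = 8400 zł

5511 zł ≤ 8400 zł, so no add-on is due.

0 zł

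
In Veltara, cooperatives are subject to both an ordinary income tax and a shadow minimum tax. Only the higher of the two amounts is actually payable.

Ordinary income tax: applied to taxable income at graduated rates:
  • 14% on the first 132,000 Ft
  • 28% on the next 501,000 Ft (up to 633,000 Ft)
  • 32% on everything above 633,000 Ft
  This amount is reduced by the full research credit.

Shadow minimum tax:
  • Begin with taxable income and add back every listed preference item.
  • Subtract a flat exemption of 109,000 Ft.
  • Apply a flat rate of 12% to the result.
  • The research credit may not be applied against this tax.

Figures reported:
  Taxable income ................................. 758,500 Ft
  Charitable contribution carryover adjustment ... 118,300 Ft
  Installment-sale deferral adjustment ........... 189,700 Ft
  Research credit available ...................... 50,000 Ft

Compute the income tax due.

148,920 Ft

Shadow minimum tax:
  Adjusted income: 758,500 Ft + 118,300 Ft + 189,700 Ft = 1,066,500 Ft
  Less exemption 109,000 Ft → base 957,500 Ft
  957,500 Ft × 12% = 114,900 Ft

Ordinary income tax:
  132,000 Ft × 14% = 18,480 Ft
  501,000 Ft × 28% = 140,280 Ft
  125,500 Ft × 32% = 40,160 Ft
  → 198,920 Ft
  Less research credit 50,000 Ft → 148,920 Ft

148,920 Ft > 114,900 Ft, so the ordinary income tax governs.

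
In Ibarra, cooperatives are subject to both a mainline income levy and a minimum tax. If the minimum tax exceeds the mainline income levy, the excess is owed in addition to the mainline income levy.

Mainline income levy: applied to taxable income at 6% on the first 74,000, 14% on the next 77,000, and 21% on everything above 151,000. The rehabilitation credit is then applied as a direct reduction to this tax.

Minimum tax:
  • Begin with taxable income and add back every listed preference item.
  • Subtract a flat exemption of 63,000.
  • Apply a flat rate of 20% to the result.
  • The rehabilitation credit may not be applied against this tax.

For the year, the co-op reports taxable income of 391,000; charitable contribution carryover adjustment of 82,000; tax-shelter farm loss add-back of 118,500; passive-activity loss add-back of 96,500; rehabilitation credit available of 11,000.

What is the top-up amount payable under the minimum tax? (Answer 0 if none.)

70,380

Mainline income levy:
  74,000 × 6% = 4,440
  77,000 × 14% = 10,780
  240,000 × 21% = 50,400
  → 65,620
  Less rehabilitation credit 11,000 → 54,620

Minimum tax:
  Adjusted income: 391,000 + 82,000 + 118,500 + 96,500 = 688,000
  Less exemption 63,000 → base 625,000
  625,000 × 20% = 125,000

Excess of minimum tax over mainline income levy: 125,000 − 54,620 = 70,380.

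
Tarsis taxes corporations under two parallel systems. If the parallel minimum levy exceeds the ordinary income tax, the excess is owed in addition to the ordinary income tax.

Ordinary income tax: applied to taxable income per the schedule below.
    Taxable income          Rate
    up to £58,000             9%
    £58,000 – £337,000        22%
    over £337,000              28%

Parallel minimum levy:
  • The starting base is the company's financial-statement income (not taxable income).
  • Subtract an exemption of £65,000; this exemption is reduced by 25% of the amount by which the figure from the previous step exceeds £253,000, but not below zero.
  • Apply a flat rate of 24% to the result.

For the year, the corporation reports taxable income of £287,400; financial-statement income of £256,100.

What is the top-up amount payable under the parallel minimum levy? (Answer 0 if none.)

Parallel minimum levy:
  Base (financial-statement income): £256,100
  Exemption: £65,000 − 25% × (£256,100 − £253,000) = £65,000 − £775 = £64,225
  Base: £256,100 − £64,225 = £191,875
  £191,875 × 24% = £46,050

Ordinary income tax:
  £58,000 × 9% = £5,220
  £229,400 × 22% = £50,468
  → £55,688

£46,050 ≤ £55,688, so no add-on is due.

£0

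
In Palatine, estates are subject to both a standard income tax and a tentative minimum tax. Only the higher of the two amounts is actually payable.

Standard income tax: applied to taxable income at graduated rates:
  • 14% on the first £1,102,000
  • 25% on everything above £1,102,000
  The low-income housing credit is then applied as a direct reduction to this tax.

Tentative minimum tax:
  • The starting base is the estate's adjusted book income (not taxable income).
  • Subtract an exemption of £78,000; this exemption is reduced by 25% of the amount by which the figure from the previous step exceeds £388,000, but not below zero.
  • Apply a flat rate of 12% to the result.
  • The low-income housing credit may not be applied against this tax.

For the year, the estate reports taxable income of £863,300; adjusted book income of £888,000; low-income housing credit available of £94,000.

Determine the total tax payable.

£106,560

Standard income tax:
  £863,300 × 14% = £120,862
  Less low-income housing credit £94,000 → £26,862

Tentative minimum tax:
  Base (adjusted book income): £888,000
  Exemption: 25% × (£888,000 − £388,000) = £125,000 ≥ £78,000, so the exemption is fully phased out
  Base: £888,000 − £0 = £888,000
  £888,000 × 12% = £106,560

£106,560 > £26,862, so the tentative minimum tax is the binding amount.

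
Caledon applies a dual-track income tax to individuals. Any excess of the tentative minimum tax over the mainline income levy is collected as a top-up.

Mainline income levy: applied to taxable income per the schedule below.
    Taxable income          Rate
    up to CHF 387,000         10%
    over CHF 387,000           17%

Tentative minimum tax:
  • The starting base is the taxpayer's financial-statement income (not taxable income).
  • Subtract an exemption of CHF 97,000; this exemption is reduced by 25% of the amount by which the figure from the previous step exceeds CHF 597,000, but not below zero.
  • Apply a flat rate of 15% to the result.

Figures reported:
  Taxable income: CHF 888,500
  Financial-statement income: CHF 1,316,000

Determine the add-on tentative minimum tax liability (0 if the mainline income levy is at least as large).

CHF 73,445

Tentative minimum tax:
  Base (financial-statement income): CHF 1,316,000
  Exemption: 25% × (CHF 1,316,000 − CHF 597,000) = CHF 179,750 ≥ CHF 97,000, so the exemption is fully phased out
  Base: CHF 1,316,000 − CHF 0 = CHF 1,316,000
  CHF 1,316,000 × 15% = CHF 197,400

Mainline income levy:
  CHF 387,000 × 10% = CHF 38,700
  CHF 501,500 × 17% = CHF 85,255
  → CHF 123,955

Excess of tentative minimum tax over mainline income levy: CHF 197,400 − CHF 123,955 = CHF 73,445.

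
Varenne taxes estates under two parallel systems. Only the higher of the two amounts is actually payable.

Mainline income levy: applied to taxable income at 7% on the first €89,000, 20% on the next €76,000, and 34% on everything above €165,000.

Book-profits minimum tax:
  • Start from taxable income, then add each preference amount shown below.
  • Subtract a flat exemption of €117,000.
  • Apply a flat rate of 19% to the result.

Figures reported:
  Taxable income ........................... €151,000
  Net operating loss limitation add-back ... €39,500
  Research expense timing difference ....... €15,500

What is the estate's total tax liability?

€18,630

Mainline income levy:
  €89,000 × 7% = €6,230
  €62,000 × 20% = €12,400
  → €18,630

Book-profits minimum tax:
  Adjusted income: €151,000 + €39,500 + €15,500 = €206,000
  Less exemption €117,000 → base €89,000
  €89,000 × 19% = €16,910

€18,630 > €16,910, so the mainline income levy governs.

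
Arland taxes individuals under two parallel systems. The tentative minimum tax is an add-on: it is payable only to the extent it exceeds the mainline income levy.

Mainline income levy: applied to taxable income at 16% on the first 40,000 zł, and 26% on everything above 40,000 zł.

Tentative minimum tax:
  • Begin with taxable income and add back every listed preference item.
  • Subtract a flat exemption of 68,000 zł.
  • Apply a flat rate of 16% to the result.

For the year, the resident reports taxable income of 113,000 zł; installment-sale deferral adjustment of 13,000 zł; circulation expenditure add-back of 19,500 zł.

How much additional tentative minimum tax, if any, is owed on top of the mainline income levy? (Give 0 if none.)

Tentative minimum tax:
  Adjusted income: 113,000 zł + 13,000 zł + 19,500 zł = 145,500 zł
  Less exemption 68,000 zł → base 77,500 zł
  77,500 zł × 16% = 12,400 zł

Mainline income levy:
  40,000 zł × 16% = 6,400 zł
  73,000 zł × 26% = 18,980 zł
  → 25,380 zł

12,400 zł ≤ 25,380 zł, so no add-on is due.

0 zł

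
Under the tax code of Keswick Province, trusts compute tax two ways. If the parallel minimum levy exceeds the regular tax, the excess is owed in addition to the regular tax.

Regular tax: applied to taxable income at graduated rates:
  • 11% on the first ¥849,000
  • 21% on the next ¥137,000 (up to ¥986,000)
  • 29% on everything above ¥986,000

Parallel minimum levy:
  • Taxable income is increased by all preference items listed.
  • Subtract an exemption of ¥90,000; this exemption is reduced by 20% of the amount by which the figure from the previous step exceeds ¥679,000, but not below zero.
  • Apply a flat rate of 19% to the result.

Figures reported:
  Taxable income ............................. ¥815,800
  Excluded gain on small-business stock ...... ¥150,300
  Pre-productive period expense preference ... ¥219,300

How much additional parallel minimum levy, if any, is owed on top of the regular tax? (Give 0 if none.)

Parallel minimum levy:
  Adjusted income: ¥815,800 + ¥150,300 + ¥219,300 = ¥1,185,400
  Exemption: 20% × (¥1,185,400 − ¥679,000) = ¥101,280 ≥ ¥90,000, so the exemption is fully phased out
  Base: ¥1,185,400 − ¥0 = ¥1,185,400
  ¥1,185,400 × 19% = ¥225,226

Regular tax:
  ¥815,800 × 11% = ¥89,738

Excess of parallel minimum levy over regular tax: ¥225,226 − ¥89,738 = ¥135,488.

¥135,488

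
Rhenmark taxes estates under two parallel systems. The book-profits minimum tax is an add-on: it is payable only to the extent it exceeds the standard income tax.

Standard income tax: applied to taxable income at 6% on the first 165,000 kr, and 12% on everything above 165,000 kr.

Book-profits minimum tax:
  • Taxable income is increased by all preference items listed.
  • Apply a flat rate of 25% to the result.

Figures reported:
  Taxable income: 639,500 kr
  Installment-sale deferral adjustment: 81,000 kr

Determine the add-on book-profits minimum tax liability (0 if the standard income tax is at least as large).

113,285 kr

Book-profits minimum tax:
  Adjusted income: 639,500 kr + 81,000 kr = 720,500 kr
  720,500 kr × 25% = 180,125 kr

Standard income tax:
  165,000 kr × 6% = 9,900 kr
  474,500 kr × 12% = 56,940 kr
  → 66,840 kr

Excess of book-profits minimum tax over standard income tax: 180,125 kr − 66,840 kr = 113,285 kr.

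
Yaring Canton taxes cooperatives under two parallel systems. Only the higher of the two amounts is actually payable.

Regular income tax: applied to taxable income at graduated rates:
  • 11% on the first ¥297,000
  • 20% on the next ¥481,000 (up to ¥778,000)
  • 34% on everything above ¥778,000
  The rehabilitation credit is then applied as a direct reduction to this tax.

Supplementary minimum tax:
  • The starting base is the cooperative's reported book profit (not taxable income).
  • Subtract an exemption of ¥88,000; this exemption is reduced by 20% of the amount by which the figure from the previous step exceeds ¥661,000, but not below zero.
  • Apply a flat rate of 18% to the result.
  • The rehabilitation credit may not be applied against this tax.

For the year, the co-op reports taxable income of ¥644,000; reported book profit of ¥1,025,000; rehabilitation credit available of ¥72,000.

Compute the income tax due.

Supplementary minimum tax:
  Base (reported book profit): ¥1,025,000
  Exemption: ¥88,000 − 20% × (¥1,025,000 − ¥661,000) = ¥88,000 − ¥72,800 = ¥15,200
  Base: ¥1,025,000 − ¥15,200 = ¥1,009,800
  ¥1,009,800 × 18% = ¥181,764

Regular income tax:
  ¥297,000 × 11% = ¥32,670
  ¥347,000 × 20% = ¥69,400
  → ¥102,070
  Less rehabilitation credit ¥72,000 → ¥30,070

¥181,764 > ¥30,070, so the supplementary minimum tax is the binding amount.

¥181,764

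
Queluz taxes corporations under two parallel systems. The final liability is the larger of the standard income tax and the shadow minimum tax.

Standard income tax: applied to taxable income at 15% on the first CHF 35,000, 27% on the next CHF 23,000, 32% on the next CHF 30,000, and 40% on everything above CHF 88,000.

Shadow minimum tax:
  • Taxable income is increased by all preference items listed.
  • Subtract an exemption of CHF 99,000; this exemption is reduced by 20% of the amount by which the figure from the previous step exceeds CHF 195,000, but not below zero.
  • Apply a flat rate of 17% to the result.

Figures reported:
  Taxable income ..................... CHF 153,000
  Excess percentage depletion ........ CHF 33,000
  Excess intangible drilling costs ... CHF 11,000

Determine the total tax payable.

CHF 47,060

Standard income tax:
  CHF 35,000 × 15% = CHF 5,250
  CHF 23,000 × 27% = CHF 6,210
  CHF 30,000 × 32% = CHF 9,600
  CHF 65,000 × 40% = CHF 26,000
  → CHF 47,060

Shadow minimum tax:
  Adjusted income: CHF 153,000 + CHF 33,000 + CHF 11,000 = CHF 197,000
  Exemption: CHF 99,000 − 20% × (CHF 197,000 − CHF 195,000) = CHF 99,000 − CHF 400 = CHF 98,600
  Base: CHF 197,000 − CHF 98,600 = CHF 98,400
  CHF 98,400 × 17% = CHF 16,728

CHF 47,060 > CHF 16,728, so the standard income tax governs.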